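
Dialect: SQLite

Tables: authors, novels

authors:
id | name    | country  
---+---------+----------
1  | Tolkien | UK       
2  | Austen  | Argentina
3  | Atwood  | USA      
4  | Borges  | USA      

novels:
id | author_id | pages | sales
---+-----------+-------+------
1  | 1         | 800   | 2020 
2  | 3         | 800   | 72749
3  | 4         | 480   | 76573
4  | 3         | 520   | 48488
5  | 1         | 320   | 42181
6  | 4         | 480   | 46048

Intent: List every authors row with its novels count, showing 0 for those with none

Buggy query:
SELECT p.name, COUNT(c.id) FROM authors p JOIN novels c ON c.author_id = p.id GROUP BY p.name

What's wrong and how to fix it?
Bug: INNER JOIN drops authors rows that have no matching novels rows

Fix: Use LEFT JOIN so parents without children still appear (COUNT(c.id) gives 0)

Corrected query:
SELECT p.name, COUNT(c.id) FROM authors p LEFT JOIN novels c ON c.author_id = p.id GROUP BY p.name

Result:
name    | COUNT(c.id)
--------+------------
Atwood  | 2          
Austen  | 0          
Borges  | 2          
Tolkien | 2          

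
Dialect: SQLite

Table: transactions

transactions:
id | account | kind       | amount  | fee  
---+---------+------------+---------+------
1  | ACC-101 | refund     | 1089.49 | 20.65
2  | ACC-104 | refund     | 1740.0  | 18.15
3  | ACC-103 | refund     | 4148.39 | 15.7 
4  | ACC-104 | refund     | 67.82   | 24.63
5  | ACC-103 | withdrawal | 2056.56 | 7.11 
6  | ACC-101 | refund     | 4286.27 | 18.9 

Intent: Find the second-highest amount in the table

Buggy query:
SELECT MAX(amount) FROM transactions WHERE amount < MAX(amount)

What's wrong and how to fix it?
Bug: MAX(amount) on the right of the comparison is an aggregate-in-WHERE error

Fix: Put the inner MAX in a scalar subquery

Corrected query:
SELECT MAX(amount) FROM transactions WHERE amount < (SELECT MAX(amount) FROM transactions)

Result:
MAX(amount)
-----------
4148.39    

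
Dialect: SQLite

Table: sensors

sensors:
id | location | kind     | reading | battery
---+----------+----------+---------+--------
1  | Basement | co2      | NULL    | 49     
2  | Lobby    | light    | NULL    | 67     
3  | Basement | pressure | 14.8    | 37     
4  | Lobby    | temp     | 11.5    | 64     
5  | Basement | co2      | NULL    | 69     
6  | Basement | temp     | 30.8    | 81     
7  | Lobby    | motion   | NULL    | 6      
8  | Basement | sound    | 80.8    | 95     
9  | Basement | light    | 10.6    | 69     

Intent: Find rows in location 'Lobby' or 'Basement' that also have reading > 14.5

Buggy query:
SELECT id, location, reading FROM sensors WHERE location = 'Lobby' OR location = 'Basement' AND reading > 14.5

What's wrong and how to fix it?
Bug: Without parentheses, AND is evaluated before OR, so the reading filter only applies to the 'Basement' branch

Fix: Add parentheses around the OR so the AND applies to both alternatives

Corrected query:
SELECT id, location, reading FROM sensors WHERE (location = 'Lobby' OR location = 'Basement') AND reading > 14.5

Result:
id | location | reading
---+----------+--------
3  | Basement | 14.8   
6  | Basement | 30.8   
8  | Basement | 80.8   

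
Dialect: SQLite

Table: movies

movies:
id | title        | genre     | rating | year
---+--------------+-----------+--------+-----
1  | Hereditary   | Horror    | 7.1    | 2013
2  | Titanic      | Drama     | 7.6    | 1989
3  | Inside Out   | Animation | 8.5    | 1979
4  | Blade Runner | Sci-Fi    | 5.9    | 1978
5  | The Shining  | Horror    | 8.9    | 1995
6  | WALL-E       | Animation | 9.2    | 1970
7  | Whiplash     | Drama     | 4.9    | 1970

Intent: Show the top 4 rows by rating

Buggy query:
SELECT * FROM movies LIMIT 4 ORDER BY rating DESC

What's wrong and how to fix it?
Bug: LIMIT must come after ORDER BY

Fix: Swap the clauses: ORDER BY first, then LIMIT

Corrected query:
SELECT * FROM movies ORDER BY rating DESC LIMIT 4

Result:
id | title       | genre     | rating | year
---+-------------+-----------+--------+-----
6  | WALL-E      | Animation | 9.2    | 1970
5  | The Shining | Horror    | 8.9    | 1995
3  | Inside Out  | Animation | 8.5    | 1979
2  | Titanic     | Drama     | 7.6    | 1989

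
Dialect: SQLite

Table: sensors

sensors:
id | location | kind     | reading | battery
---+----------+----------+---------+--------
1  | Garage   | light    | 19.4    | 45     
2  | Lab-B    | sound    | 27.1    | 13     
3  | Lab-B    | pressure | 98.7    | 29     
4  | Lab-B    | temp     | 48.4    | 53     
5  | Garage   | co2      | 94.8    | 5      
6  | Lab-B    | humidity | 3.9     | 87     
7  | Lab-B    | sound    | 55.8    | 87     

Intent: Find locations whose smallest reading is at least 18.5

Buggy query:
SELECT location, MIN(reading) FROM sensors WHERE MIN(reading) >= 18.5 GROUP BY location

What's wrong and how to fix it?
Bug: MIN() in WHERE is a misuse of aggregate

Fix: Use HAVING for the per-group MIN condition

Corrected query:
SELECT location, MIN(reading) FROM sensors GROUP BY location HAVING MIN(reading) >= 18.5

Result:
location | MIN(reading)
---------+-------------
Garage   | 19.4        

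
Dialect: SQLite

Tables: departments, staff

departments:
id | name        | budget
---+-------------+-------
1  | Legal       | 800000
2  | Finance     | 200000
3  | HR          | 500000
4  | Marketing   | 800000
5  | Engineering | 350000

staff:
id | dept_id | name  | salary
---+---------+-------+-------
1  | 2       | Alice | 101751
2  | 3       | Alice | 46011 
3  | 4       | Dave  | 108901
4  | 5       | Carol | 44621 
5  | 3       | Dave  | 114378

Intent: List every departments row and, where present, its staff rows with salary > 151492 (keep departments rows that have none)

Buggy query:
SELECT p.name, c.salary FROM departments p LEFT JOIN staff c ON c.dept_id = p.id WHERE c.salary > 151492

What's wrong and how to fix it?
Bug: A WHERE condition on the right-hand table after LEFT JOIN drops unmatched parents

Fix: Move the right-table condition into the ON clause so unmatched parents are kept

Corrected query:
SELECT p.name, c.salary FROM departments p LEFT JOIN staff c ON c.dept_id = p.id AND c.salary > 151492

Result:
name        | salary
------------+-------
Legal       | NULL  
Finance     | NULL  
HR          | NULL  
Marketing   | NULL  
Engineering | NULL  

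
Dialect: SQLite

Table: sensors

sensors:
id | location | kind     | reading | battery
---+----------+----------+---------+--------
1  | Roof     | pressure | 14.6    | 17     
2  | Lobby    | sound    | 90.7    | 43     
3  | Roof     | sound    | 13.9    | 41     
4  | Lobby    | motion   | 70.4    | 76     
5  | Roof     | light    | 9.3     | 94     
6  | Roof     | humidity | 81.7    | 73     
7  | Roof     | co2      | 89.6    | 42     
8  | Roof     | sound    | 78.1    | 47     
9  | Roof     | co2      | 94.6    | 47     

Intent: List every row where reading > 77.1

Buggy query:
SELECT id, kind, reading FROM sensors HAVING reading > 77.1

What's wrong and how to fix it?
Bug: This is a non-aggregate query (no GROUP BY, no aggregates), so in SQLite the HAVING clause is invalid here; a row-level condition belongs in WHERE

Fix: Replace HAVING with WHERE since the condition applies to individual rows

Corrected query:
SELECT id, kind, reading FROM sensors WHERE reading > 77.1

Result:
id | kind     | reading
---+----------+--------
2  | sound    | 90.7   
6  | humidity | 81.7   
7  | co2      | 89.6   
8  | sound    | 78.1   
9  | co2      | 94.6   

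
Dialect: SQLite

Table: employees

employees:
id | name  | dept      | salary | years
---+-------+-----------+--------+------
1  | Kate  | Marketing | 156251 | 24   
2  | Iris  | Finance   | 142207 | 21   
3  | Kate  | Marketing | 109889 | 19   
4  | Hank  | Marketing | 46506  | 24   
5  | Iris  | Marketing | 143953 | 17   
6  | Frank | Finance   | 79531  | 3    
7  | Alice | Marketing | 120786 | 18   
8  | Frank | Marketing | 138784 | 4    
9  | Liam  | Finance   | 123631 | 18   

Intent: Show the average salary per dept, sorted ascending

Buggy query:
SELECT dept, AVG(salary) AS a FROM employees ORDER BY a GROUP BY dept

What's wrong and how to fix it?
Bug: ORDER BY appears before GROUP BY; SQL clause order requires GROUP BY first

Fix: Move ORDER BY to the end, after GROUP BY

Corrected query:
SELECT dept, AVG(salary) AS a FROM employees GROUP BY dept ORDER BY a

Result:
dept      | a       
----------+---------
Finance   | 115123  
Marketing | 119361.5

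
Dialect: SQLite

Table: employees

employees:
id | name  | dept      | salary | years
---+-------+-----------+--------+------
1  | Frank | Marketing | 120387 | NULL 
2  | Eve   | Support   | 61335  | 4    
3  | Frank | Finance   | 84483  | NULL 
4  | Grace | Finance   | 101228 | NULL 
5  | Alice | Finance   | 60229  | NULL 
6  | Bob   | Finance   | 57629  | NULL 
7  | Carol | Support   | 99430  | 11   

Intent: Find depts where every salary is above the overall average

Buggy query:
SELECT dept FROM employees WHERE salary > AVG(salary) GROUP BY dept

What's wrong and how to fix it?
Bug: WHERE evaluates per row before aggregation, so AVG() is unavailable

Fix: Compute the overall average in a scalar subquery and compare each group's MIN against it in HAVING

Corrected query:
SELECT dept FROM employees GROUP BY dept HAVING MIN(salary) > (SELECT AVG(salary) FROM employees)

Result:
dept     
---------
Marketing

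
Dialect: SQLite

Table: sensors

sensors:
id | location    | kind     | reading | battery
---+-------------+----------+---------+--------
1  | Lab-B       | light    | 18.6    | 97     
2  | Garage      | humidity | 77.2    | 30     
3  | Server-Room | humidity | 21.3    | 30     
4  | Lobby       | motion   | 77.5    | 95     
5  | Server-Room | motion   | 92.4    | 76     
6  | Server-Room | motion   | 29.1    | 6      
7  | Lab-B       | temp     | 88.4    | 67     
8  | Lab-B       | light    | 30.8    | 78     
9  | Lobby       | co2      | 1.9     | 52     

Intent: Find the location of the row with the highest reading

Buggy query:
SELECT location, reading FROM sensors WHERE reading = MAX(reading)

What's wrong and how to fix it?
Bug: MAX(reading) is an aggregate and cannot be used directly in WHERE

Fix: Wrap MAX in a scalar subquery so WHERE compares against a single value

Corrected query:
SELECT location, reading FROM sensors WHERE reading = (SELECT MAX(reading) FROM sensors)

Result:
location    | reading
------------+--------
Server-Room | 92.4   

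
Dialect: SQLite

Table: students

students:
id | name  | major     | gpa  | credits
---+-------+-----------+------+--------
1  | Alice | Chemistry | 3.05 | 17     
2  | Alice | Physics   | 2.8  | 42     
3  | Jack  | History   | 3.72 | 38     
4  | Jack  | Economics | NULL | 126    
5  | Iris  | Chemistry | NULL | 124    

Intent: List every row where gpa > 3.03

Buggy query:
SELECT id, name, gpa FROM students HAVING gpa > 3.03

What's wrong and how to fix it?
Bug: HAVING filters the output of aggregation, but this query has no GROUP BY and no aggregate functions, so SQLite rejects it (HAVING clause on a non-aggregate query); the condition here is per row

Fix: Replace HAVING with WHERE since the condition applies to individual rows

Corrected query:
SELECT id, name, gpa FROM students WHERE gpa > 3.03

Result:
id | name  | gpa 
---+-------+-----
1  | Alice | 3.05
3  | Jack  | 3.72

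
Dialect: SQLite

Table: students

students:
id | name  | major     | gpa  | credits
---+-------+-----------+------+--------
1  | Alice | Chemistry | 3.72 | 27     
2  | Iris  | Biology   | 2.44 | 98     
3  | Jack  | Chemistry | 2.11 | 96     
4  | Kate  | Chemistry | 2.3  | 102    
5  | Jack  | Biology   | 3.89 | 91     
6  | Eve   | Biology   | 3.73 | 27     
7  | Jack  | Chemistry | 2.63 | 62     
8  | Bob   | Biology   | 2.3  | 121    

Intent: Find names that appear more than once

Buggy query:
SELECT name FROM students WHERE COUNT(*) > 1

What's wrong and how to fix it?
Bug: WHERE can't reference COUNT(*); aggregates are computed after WHERE

Fix: GROUP BY name, then filter groups with HAVING COUNT(*) > 1

Corrected query:
SELECT name FROM students GROUP BY name HAVING COUNT(*) > 1

Result:
name
----
Jack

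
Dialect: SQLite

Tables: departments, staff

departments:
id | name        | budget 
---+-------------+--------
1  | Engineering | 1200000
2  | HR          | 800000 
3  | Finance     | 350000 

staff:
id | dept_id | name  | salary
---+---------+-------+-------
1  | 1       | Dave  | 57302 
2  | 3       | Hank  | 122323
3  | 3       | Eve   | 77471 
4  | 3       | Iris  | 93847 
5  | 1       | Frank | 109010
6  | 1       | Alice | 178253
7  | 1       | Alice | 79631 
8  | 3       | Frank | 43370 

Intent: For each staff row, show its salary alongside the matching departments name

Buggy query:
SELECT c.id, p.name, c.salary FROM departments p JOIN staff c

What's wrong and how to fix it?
Bug: Missing join condition: each staff row is matched to all departments rows instead of just its own

Fix: Add ON c.dept_id = p.id to the JOIN

Corrected query:
SELECT c.id, p.name, c.salary FROM departments p JOIN staff c ON c.dept_id = p.id

Result:
id | name        | salary
---+-------------+-------
1  | Engineering | 57302 
2  | Finance     | 122323
3  | Finance     | 77471 
4  | Finance     | 93847 
5  | Engineering | 109010
6  | Engineering | 178253
7  | Engineering | 79631 
8  | Finance     | 43370 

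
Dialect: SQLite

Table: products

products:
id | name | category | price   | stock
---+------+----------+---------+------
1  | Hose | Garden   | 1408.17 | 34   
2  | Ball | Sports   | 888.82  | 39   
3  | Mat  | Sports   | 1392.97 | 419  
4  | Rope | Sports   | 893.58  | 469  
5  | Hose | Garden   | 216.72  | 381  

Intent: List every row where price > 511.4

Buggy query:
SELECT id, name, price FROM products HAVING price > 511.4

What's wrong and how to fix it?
Bug: HAVING filters the output of aggregation, but this query has no GROUP BY and no aggregate functions, so SQLite rejects it (HAVING clause on a non-aggregate query); the condition here is per row

Fix: Replace HAVING with WHERE since the condition applies to individual rows

Corrected query:
SELECT id, name, price FROM products WHERE price > 511.4

Result:
id | name | price  
---+------+--------
1  | Hose | 1408.17
2  | Ball | 888.82 
3  | Mat  | 1392.97
4  | Rope | 893.58 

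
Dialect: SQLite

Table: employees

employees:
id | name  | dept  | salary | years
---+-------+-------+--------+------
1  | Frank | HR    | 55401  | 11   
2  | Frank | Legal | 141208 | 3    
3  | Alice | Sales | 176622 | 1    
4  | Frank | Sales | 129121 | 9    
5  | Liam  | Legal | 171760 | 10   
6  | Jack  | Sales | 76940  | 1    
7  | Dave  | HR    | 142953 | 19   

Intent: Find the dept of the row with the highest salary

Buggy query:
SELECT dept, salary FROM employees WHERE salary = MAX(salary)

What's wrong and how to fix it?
Bug: MAX(salary) is an aggregate and cannot be used directly in WHERE

Fix: Wrap MAX in a scalar subquery so WHERE compares against a single value

Corrected query:
SELECT dept, salary FROM employees WHERE salary = (SELECT MAX(salary) FROM employees)

Result:
dept  | salary
------+-------
Sales | 176622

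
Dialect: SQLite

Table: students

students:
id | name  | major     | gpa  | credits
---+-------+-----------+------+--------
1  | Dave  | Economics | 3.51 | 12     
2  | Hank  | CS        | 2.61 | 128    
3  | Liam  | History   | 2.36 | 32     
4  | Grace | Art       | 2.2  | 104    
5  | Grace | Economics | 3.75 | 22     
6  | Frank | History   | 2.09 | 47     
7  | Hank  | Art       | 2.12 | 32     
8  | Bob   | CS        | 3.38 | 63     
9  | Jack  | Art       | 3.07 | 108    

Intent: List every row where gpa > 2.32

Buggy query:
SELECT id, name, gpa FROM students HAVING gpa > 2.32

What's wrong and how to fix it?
Bug: HAVING filters the output of aggregation, but this query has no GROUP BY and no aggregate functions, so SQLite rejects it (HAVING clause on a non-aggregate query); the condition here is per row

Fix: Use WHERE for row-level filtering

Corrected query:
SELECT id, name, gpa FROM students WHERE gpa > 2.32

Result:
id | name  | gpa 
---+-------+-----
1  | Dave  | 3.51
2  | Hank  | 2.61
3  | Liam  | 2.36
5  | Grace | 3.75
8  | Bob   | 3.38
9  | Jack  | 3.07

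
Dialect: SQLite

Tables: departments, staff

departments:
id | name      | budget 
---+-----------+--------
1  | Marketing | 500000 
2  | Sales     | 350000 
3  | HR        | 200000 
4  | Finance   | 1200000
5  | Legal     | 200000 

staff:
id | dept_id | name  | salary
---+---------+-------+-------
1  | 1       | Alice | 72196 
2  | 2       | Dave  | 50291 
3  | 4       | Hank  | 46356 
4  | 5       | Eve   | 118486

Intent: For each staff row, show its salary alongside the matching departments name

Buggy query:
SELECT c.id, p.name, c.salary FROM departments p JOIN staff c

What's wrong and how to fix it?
Bug: Missing join condition: each staff row is matched to all departments rows instead of just its own

Fix: Add ON c.dept_id = p.id to the JOIN

Corrected query:
SELECT c.id, p.name, c.salary FROM departments p JOIN staff c ON c.dept_id = p.id

Result:
id | name      | salary
---+-----------+-------
1  | Marketing | 72196 
2  | Sales     | 50291 
3  | Finance   | 46356 
4  | Legal     | 118486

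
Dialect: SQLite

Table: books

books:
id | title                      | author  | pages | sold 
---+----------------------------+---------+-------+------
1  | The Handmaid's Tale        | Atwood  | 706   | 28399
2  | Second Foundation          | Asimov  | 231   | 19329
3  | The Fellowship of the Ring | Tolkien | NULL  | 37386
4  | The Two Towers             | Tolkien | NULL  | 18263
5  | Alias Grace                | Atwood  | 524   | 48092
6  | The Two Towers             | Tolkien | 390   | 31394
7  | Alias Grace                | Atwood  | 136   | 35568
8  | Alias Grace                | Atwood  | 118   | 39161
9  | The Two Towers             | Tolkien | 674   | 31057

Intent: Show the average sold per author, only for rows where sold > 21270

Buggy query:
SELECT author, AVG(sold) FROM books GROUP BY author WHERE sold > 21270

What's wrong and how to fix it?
Bug: Row-level WHERE must come before GROUP BY in the clause order

Fix: Place WHERE between FROM and GROUP BY

Corrected query:
SELECT author, AVG(sold) FROM books WHERE sold > 21270 GROUP BY author

Result:
author  | AVG(sold)
--------+----------
Atwood  | 37805    
Tolkien | 33279    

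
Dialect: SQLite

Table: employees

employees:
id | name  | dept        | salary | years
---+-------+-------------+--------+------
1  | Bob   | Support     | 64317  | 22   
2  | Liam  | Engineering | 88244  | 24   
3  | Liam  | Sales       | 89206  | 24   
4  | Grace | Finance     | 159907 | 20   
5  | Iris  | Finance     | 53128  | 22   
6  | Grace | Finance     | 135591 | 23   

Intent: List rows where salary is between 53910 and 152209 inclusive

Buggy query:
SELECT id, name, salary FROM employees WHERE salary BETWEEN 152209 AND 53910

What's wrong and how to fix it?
Bug: BETWEEN expects the lower bound first; with 152209 AND 53910 the range is empty

Fix: Swap the bounds so the smaller value comes first

Corrected query:
SELECT id, name, salary FROM employees WHERE salary BETWEEN 53910 AND 152209

Result:
id | name  | salary
---+-------+-------
1  | Bob   | 64317 
2  | Liam  | 88244 
3  | Liam  | 89206 
6  | Grace | 135591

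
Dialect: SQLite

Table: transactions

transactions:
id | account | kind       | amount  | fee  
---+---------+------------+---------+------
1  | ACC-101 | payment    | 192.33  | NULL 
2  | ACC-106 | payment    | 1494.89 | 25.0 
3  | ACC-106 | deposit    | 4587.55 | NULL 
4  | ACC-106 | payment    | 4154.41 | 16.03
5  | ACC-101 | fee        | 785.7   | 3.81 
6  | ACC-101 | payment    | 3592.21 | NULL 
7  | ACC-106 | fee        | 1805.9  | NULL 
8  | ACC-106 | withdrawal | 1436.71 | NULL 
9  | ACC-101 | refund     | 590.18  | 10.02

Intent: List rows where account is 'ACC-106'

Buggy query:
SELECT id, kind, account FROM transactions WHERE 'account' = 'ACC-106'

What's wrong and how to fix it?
Bug: Single quotes denote string literals in SQL; the column name is being compared as a constant string

Fix: Reference the column as account without single quotes

Corrected query:
SELECT id, kind, account FROM transactions WHERE account = 'ACC-106'

Result:
id | kind       | account
---+------------+--------
2  | payment    | ACC-106
3  | deposit    | ACC-106
4  | payment    | ACC-106
7  | fee        | ACC-106
8  | withdrawal | ACC-106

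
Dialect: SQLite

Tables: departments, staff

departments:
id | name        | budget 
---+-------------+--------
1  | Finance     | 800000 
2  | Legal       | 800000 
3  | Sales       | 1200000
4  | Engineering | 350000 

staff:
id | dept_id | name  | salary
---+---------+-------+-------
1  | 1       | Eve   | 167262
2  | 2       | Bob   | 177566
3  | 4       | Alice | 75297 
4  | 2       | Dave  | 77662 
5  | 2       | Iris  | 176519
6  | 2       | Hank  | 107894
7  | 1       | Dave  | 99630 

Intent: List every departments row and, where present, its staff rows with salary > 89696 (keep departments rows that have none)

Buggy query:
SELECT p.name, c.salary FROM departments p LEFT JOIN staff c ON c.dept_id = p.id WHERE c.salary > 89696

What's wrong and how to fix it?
Bug: A WHERE condition on the right-hand table after LEFT JOIN drops unmatched parents

Fix: Put 'c.salary > 89696' in the JOIN's ON clause instead of WHERE

Corrected query:
SELECT p.name, c.salary FROM departments p LEFT JOIN staff c ON c.dept_id = p.id AND c.salary > 89696

Result:
name        | salary
------------+-------
Finance     | 99630 
Finance     | 167262
Legal       | 107894
Legal       | 176519
Legal       | 177566
Sales       | NULL  
Engineering | NULL  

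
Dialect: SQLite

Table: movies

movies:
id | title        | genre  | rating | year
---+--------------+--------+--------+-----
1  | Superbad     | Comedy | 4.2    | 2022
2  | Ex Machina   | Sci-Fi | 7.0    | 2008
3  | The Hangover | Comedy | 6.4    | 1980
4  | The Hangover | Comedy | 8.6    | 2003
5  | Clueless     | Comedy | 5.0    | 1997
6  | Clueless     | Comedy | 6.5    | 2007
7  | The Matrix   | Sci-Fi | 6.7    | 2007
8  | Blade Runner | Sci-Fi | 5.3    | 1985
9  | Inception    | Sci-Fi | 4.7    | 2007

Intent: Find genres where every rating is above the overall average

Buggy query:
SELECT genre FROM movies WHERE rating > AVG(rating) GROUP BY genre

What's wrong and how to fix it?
Bug: WHERE evaluates per row before aggregation, so AVG() is unavailable

Fix: Use a subquery for AVG and a HAVING MIN(...) filter so the condition holds for every row in the group

Corrected query:
SELECT genre FROM movies GROUP BY genre HAVING MIN(rating) > (SELECT AVG(rating) FROM movies)

Result:
(no rows)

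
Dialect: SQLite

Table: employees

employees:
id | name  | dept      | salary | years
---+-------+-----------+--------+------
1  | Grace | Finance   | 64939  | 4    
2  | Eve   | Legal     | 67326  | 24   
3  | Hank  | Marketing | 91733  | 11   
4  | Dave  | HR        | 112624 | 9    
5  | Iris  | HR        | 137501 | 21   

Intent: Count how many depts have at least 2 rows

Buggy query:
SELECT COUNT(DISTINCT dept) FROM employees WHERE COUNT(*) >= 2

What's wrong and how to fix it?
Bug: WHERE filters individual rows, not groups, so a group-level COUNT is invalid there

Fix: Group first with HAVING COUNT(*) >= 2, then COUNT the resulting groups

Corrected query:
SELECT COUNT(*) FROM (SELECT dept FROM employees GROUP BY dept HAVING COUNT(*) >= 2)

Result:
COUNT(*)
--------
1       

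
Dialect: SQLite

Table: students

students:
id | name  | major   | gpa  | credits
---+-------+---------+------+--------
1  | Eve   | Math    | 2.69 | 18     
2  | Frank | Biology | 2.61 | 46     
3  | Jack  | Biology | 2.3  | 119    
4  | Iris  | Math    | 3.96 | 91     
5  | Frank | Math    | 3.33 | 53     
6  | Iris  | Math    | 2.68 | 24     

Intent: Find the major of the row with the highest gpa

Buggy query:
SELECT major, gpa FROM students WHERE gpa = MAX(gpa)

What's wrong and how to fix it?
Bug: WHERE is evaluated per row; an aggregate over the whole table isn't defined there

Fix: Use a subquery: WHERE gpa = (SELECT MAX(gpa) FROM students)

Corrected query:
SELECT major, gpa FROM students WHERE gpa = (SELECT MAX(gpa) FROM students)

Result:
major | gpa 
------+-----
Math  | 3.96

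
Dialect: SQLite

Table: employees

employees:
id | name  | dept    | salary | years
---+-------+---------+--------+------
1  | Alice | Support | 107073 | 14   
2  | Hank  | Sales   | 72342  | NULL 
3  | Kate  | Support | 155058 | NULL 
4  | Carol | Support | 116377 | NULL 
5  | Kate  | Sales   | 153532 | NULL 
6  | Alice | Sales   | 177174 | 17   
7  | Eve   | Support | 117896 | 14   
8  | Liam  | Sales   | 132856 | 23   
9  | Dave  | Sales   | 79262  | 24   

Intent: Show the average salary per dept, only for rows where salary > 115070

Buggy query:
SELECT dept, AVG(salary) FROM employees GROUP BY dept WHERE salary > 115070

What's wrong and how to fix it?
Bug: WHERE cannot follow GROUP BY

Fix: Move the WHERE clause before GROUP BY

Corrected query:
SELECT dept, AVG(salary) FROM employees WHERE salary > 115070 GROUP BY dept

Result:
dept    | AVG(salary)  
--------+--------------
Sales   | 154520.666667
Support | 129777       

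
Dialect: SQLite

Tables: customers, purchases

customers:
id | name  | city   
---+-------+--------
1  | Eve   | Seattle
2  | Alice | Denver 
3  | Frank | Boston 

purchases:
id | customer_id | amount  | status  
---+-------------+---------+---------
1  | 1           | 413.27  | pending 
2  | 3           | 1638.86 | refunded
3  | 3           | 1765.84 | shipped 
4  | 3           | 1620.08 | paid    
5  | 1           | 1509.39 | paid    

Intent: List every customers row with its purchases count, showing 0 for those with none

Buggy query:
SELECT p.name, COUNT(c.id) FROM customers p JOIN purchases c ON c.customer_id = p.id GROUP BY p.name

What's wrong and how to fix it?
Bug: INNER JOIN drops customers rows that have no matching purchases rows

Fix: Use LEFT JOIN so parents without children still appear (COUNT(c.id) gives 0)

Corrected query:
SELECT p.name, COUNT(c.id) FROM customers p LEFT JOIN purchases c ON c.customer_id = p.id GROUP BY p.name

Result:
name  | COUNT(c.id)
------+------------
Alice | 0          
Eve   | 2          
Frank | 3          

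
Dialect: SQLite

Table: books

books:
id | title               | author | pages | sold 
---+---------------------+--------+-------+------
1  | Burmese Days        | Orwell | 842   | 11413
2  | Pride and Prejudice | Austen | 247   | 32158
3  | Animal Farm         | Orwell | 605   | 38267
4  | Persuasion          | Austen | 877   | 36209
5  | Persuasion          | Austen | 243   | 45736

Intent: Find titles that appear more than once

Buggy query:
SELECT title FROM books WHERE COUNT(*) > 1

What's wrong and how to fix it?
Bug: COUNT(*) is an aggregate and cannot be used in WHERE

Fix: Group first, then use HAVING for the count condition

Corrected query:
SELECT title FROM books GROUP BY title HAVING COUNT(*) > 1

Result:
title     
----------
Persuasion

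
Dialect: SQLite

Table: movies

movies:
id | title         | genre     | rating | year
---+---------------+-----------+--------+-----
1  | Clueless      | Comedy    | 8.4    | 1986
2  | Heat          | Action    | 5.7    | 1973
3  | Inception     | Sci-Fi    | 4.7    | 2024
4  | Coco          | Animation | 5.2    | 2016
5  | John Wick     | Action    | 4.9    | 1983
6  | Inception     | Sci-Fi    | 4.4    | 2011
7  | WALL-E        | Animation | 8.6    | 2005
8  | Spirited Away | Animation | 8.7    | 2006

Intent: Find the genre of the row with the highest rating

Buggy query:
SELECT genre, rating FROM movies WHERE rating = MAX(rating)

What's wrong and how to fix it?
Bug: WHERE is evaluated per row; an aggregate over the whole table isn't defined there

Fix: Use a subquery: WHERE rating = (SELECT MAX(rating) FROM movies)

Corrected query:
SELECT genre, rating FROM movies WHERE rating = (SELECT MAX(rating) FROM movies)

Result:
genre     | rating
----------+-------
Animation | 8.7   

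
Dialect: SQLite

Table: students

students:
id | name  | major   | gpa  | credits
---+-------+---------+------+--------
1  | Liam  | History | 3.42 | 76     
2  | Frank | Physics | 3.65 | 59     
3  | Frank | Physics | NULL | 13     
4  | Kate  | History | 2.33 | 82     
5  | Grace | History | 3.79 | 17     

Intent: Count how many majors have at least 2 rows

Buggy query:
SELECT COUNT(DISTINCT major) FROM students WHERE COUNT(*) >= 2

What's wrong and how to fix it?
Bug: WHERE filters individual rows, not groups, so a group-level COUNT is invalid there

Fix: Group first with HAVING COUNT(*) >= 2, then COUNT the resulting groups

Corrected query:
SELECT COUNT(*) FROM (SELECT major FROM students GROUP BY major HAVING COUNT(*) >= 2)

Result:
COUNT(*)
--------
2       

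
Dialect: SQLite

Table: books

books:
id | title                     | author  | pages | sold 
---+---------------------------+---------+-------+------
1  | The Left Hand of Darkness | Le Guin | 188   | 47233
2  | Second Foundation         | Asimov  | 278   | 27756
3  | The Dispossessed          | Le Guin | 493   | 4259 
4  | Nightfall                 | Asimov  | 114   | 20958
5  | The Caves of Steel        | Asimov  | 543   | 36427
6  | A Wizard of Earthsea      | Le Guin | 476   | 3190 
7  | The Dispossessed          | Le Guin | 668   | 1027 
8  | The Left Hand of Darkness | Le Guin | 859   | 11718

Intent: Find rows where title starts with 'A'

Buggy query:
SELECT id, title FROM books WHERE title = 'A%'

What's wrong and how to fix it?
Bug: '=' compares the literal string including the % character; pattern matching needs LIKE

Fix: Use LIKE for wildcard pattern matching

Corrected query:
SELECT id, title FROM books WHERE title LIKE 'A%'

Result:
id | title               
---+---------------------
6  | A Wizard of Earthsea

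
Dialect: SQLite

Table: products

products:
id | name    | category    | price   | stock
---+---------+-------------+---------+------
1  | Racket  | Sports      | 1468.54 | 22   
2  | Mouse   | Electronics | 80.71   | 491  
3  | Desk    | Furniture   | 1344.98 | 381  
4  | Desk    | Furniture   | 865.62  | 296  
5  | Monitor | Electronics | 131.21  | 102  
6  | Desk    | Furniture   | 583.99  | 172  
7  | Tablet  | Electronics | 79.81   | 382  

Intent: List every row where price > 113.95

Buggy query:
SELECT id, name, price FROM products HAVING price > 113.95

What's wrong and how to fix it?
Bug: This is a non-aggregate query (no GROUP BY, no aggregates), so in SQLite the HAVING clause is invalid here; a row-level condition belongs in WHERE

Fix: Use WHERE for row-level filtering

Corrected query:
SELECT id, name, price FROM products WHERE price > 113.95

Result:
id | name    | price  
---+---------+--------
1  | Racket  | 1468.54
3  | Desk    | 1344.98
4  | Desk    | 865.62 
5  | Monitor | 131.21 
6  | Desk    | 583.99 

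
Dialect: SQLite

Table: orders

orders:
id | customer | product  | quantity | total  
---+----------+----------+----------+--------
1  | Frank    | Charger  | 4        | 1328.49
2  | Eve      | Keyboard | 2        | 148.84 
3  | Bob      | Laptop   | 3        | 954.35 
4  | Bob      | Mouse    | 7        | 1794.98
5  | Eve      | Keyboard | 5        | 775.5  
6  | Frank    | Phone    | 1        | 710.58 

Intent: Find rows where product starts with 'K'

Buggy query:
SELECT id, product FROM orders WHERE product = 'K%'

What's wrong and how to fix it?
Bug: Wildcards only work with LIKE; '=' treats '%' as a literal character

Fix: Use LIKE for wildcard pattern matching

Corrected query:
SELECT id, product FROM orders WHERE product LIKE 'K%'

Result:
id | product 
---+---------
2  | Keyboard
5  | Keyboard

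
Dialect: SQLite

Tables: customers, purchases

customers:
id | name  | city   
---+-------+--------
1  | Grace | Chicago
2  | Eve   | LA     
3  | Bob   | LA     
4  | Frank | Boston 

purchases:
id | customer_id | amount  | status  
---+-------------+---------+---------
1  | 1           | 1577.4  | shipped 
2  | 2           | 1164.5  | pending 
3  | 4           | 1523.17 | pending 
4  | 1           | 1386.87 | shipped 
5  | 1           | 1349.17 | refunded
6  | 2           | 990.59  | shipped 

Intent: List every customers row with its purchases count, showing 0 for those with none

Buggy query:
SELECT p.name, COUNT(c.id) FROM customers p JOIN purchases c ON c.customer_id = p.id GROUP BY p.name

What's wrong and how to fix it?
Bug: An inner join excludes parents with zero children

Fix: Switch to LEFT JOIN to retain unmatched parent rows

Corrected query:
SELECT p.name, COUNT(c.id) FROM customers p LEFT JOIN purchases c ON c.customer_id = p.id GROUP BY p.name

Result:
name  | COUNT(c.id)
------+------------
Bob   | 0          
Eve   | 2          
Frank | 1          
Grace | 3          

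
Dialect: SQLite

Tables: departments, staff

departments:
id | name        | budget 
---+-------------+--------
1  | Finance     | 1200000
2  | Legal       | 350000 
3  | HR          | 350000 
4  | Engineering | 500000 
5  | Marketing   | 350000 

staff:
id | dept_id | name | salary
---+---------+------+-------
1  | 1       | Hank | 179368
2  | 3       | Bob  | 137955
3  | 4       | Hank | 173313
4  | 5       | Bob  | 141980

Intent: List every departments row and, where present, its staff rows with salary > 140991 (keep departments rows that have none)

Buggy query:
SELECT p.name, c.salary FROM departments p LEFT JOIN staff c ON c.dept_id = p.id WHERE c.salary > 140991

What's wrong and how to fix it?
Bug: A WHERE condition on the right-hand table after LEFT JOIN drops unmatched parents

Fix: Put 'c.salary > 140991' in the JOIN's ON clause instead of WHERE

Corrected query:
SELECT p.name, c.salary FROM departments p LEFT JOIN staff c ON c.dept_id = p.id AND c.salary > 140991

Result:
name        | salary
------------+-------
Finance     | 179368
Legal       | NULL  
HR          | NULL  
Engineering | 173313
Marketing   | 141980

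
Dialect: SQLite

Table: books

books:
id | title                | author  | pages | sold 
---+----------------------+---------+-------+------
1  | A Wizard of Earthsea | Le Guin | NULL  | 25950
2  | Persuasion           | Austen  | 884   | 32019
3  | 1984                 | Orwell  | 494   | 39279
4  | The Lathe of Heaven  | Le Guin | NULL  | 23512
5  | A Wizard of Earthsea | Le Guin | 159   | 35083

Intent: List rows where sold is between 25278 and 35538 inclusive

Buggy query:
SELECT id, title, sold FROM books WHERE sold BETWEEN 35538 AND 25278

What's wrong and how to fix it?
Bug: BETWEEN expects the lower bound first; with 35538 AND 25278 the range is empty

Fix: Swap the bounds so the smaller value comes first

Corrected query:
SELECT id, title, sold FROM books WHERE sold BETWEEN 25278 AND 35538

Result:
id | title                | sold 
---+----------------------+------
1  | A Wizard of Earthsea | 25950
2  | Persuasion           | 32019
5  | A Wizard of Earthsea | 35083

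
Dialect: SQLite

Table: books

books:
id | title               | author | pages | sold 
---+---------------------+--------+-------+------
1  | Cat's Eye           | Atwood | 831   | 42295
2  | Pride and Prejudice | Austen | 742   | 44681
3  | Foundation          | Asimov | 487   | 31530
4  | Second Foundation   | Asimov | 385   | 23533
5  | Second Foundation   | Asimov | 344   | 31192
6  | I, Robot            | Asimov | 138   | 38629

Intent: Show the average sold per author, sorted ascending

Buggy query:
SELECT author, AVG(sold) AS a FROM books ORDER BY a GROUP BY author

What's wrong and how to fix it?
Bug: GROUP BY must precede ORDER BY

Fix: Move ORDER BY to the end, after GROUP BY

Corrected query:
SELECT author, AVG(sold) AS a FROM books GROUP BY author ORDER BY a

Result:
author | a    
-------+------
Asimov | 31221
Atwood | 42295
Austen | 44681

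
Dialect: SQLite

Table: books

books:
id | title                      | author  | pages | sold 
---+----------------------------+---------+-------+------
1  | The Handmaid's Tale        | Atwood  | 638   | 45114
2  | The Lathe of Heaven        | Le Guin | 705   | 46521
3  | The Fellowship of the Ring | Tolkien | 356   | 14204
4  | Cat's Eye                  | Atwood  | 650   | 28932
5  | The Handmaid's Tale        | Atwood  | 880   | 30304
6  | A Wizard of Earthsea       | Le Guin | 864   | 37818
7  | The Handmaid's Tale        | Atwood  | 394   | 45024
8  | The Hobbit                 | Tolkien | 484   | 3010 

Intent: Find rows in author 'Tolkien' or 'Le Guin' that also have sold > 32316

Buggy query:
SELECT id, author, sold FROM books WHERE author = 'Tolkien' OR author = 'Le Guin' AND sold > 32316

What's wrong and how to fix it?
Bug: AND binds tighter than OR, so this parses as author = 'Tolkien' OR (author = 'Le Guin' AND sold > 32316)

Fix: Add parentheses around the OR so the AND applies to both alternatives

Corrected query:
SELECT id, author, sold FROM books WHERE (author = 'Tolkien' OR author = 'Le Guin') AND sold > 32316

Result:
id | author  | sold 
---+---------+------
2  | Le Guin | 46521
6  | Le Guin | 37818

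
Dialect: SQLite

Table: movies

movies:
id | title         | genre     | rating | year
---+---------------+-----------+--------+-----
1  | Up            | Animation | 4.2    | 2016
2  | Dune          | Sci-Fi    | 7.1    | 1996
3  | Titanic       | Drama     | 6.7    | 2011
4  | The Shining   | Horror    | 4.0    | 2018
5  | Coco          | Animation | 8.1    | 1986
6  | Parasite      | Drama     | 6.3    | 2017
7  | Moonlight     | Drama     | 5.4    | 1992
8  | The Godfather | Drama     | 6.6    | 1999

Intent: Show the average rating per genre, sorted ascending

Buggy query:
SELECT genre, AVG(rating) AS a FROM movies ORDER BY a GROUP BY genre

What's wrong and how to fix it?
Bug: GROUP BY must precede ORDER BY

Fix: Move ORDER BY to the end, after GROUP BY

Corrected query:
SELECT genre, AVG(rating) AS a FROM movies GROUP BY genre ORDER BY a

Result:
genre     | a   
----------+-----
Horror    | 4   
Animation | 6.15
Drama     | 6.25
Sci-Fi    | 7.1 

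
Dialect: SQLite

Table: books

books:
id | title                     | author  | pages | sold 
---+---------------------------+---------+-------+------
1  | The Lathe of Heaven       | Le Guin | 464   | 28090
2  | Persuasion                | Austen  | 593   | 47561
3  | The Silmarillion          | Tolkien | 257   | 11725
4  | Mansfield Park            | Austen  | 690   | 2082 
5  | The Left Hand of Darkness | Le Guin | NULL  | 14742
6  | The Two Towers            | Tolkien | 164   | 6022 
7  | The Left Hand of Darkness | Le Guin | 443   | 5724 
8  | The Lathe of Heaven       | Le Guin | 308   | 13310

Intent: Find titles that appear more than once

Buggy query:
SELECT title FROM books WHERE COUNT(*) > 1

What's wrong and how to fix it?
Bug: COUNT(*) is an aggregate and cannot be used in WHERE

Fix: Group first, then use HAVING for the count condition

Corrected query:
SELECT title FROM books GROUP BY title HAVING COUNT(*) > 1

Result:
title                    
-------------------------
The Lathe of Heaven      
The Left Hand of Darkness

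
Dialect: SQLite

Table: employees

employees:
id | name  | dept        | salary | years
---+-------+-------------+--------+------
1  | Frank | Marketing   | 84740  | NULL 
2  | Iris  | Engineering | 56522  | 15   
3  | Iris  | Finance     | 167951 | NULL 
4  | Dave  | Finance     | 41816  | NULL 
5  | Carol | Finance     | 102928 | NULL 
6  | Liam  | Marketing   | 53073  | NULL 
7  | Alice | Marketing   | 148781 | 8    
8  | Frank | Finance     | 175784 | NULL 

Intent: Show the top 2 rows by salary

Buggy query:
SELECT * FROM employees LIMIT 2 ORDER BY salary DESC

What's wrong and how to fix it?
Bug: LIMIT must come after ORDER BY

Fix: Swap the clauses: ORDER BY first, then LIMIT

Corrected query:
SELECT * FROM employees ORDER BY salary DESC LIMIT 2

Result:
id | name  | dept    | salary | years
---+-------+---------+--------+------
8  | Frank | Finance | 175784 | NULL 
3  | Iris  | Finance | 167951 | NULL 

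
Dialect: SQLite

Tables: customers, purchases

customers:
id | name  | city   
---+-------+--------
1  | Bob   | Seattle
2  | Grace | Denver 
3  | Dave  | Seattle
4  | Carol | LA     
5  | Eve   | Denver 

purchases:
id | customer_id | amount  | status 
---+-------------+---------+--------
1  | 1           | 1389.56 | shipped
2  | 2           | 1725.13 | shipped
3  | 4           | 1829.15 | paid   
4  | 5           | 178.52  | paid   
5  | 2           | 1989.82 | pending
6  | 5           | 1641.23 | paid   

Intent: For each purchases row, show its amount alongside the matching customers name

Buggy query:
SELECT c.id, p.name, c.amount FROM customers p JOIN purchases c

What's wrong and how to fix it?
Bug: JOIN with no ON clause produces a cartesian product; every purchases row pairs with every customers row

Fix: Add ON c.customer_id = p.id to the JOIN

Corrected query:
SELECT c.id, p.name, c.amount FROM customers p JOIN purchases c ON c.customer_id = p.id

Result:
id | name  | amount 
---+-------+--------
1  | Bob   | 1389.56
2  | Grace | 1725.13
3  | Carol | 1829.15
4  | Eve   | 178.52 
5  | Grace | 1989.82
6  | Eve   | 1641.23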